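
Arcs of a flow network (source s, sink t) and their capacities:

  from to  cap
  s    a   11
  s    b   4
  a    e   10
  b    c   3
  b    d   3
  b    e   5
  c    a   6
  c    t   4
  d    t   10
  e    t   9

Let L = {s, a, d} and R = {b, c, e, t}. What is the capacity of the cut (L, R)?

24

Edges leaving {s, a, d}: s→b (4), a→e (10), d→t (10).
Cut capacity = 4 + 10 + 10 = 24.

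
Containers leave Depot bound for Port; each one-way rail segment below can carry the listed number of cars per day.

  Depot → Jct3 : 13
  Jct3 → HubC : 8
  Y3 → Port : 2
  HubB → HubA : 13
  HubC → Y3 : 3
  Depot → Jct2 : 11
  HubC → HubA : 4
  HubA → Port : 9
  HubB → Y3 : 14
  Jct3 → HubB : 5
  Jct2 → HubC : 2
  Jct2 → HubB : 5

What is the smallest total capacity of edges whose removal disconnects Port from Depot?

Augment Depot→Jct2→HubB→Y3→Port: bottleneck 2, flow now 2.
Augment Depot→Jct2→HubB→HubA→Port: bottleneck 3, flow now 5.
Augment Depot→Jct2→HubC→HubA→Port: bottleneck 2, flow now 7.
Augment Depot→Jct3→HubB→HubA→Port: bottleneck 4, flow now 11.
No augmenting path remains; maximum flow = 11.
By max-flow min-cut, the minimum cut capacity equals the max flow.
In the residual graph, reachable from Depot: {Depot, Jct2, Jct3, HubB, HubC, Y3, HubA}.
Min-cut edges: Y3→Port (2), HubA→Port (9); capacity 2 + 9 = 11.

11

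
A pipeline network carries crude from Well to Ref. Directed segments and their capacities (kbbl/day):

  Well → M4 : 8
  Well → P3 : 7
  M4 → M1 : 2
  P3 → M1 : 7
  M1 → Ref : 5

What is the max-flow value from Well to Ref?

Augment Well→M4→M1→Ref: bottleneck 2, flow now 2.
Augment Well→P3→M1→Ref: bottleneck 3, flow now 5.
No augmenting path remains; maximum flow = 5.
In the residual graph, reachable from Well: {Well, M4, P3, M1}.
Min-cut edges: M1→Ref (5); capacity 5 = 5.
This cut is saturated, so no flow can exceed 5.

5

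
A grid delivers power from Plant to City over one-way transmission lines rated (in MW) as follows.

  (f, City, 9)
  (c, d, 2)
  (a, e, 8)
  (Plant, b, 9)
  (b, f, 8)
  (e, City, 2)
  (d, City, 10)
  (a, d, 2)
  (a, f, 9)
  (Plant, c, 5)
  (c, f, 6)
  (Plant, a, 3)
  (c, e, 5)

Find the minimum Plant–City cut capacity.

15

Augment Plant→a→d→City: bottleneck 2, flow now 2.
Augment Plant→a→e→City: bottleneck 1, flow now 3.
Augment Plant→b→f→City: bottleneck 8, flow now 11.
Augment Plant→c→d→City: bottleneck 2, flow now 13.
Augment Plant→c→e→City: bottleneck 1, flow now 14.
Augment Plant→c→f→City: bottleneck 1, flow now 15.
No augmenting path remains; maximum flow = 15.
By max-flow min-cut, the minimum cut capacity equals the max flow.
In the residual graph, reachable from Plant: {Plant, a, b, c, e, f}.
Min-cut edges: a→d (2), c→d (2), e→City (2), f→City (9); capacity 2 + 2 + 2 + 9 = 15.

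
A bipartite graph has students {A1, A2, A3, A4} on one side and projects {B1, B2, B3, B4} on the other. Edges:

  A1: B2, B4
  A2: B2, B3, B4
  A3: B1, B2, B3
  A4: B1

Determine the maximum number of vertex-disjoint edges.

Unit-capacity flow: source→left, listed edges, right→sink; max matching = max flow.
Augmenting path A1→B2 (+1); matched 1.
Augmenting path A2→B3 (+1); matched 2.
Augmenting path A3→B1 (+1); matched 3.
Augmenting path A4→B1→A3→B2→A1→B4 (+1); matched 4.
No augmenting path remains; maximum matching = 4.
König certificate: {A1, A2, A3, A4} is a vertex cover of size 4 (every listed pair touches it), so no matching can be larger.

4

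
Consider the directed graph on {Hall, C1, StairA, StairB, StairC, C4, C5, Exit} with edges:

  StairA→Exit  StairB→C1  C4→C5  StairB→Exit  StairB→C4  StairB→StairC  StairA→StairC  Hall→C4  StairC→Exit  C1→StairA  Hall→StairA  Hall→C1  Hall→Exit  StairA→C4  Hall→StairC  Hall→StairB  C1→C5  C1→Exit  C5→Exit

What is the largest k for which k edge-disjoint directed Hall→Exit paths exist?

Assign every edge capacity 1; by Menger, the answer equals the max flow.
Path Hall→Exit (+1); total 1.
Path Hall→C1→Exit (+1); total 2.
Path Hall→StairA→Exit (+1); total 3.
Path Hall→StairB→Exit (+1); total 4.
Path Hall→StairC→Exit (+1); total 5.
Path Hall→C4→C5→Exit (+1); total 6.
No residual Hall→Exit path; max flow = 6.
Certifying cut of size 6: {Hall→C1, Hall→C4, Hall→Exit, Hall→StairA, Hall→StairB, Hall→StairC}.

6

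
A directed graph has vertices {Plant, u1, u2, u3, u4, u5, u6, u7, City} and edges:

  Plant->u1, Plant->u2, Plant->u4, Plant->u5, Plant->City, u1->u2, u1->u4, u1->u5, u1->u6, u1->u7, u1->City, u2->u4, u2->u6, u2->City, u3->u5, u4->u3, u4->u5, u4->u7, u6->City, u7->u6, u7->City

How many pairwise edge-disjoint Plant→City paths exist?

4

Assign every edge capacity 1; by Menger, the answer equals the max flow.
Path Plant→City (+1); total 1.
Path Plant→u1→City (+1); total 2.
Path Plant→u2→City (+1); total 3.
Path Plant→u4→u7→City (+1); total 4.
No residual Plant→City path; max flow = 4.
Certifying cut of size 4: {Plant→City, Plant→u1, Plant→u2, Plant→u4}.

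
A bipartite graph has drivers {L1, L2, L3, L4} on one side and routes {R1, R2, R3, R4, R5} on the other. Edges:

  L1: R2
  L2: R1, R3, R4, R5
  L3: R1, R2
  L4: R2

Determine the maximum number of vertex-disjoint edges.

3

Unit-capacity flow: source→left, listed edges, right→sink; max matching = max flow.
Augmenting path L1→R2 (+1); matched 1.
Augmenting path L2→R1 (+1); matched 2.
Augmenting path L3→R1→L2→R3 (+1); matched 3.
No augmenting path remains; maximum matching = 3.
König certificate: {L2, L3, R2} is a vertex cover of size 3 (every listed pair touches it), so no matching can be larger.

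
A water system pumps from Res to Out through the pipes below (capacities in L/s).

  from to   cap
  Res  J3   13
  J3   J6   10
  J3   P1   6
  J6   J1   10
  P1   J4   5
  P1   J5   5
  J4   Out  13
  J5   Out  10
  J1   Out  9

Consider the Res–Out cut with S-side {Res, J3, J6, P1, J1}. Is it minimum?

No — its capacity is 19, but the minimum cut has capacity 13.

Given cut capacity: 5 + 5 + 9 = 19.
Augment Res→J3→J6→J1→Out: bottleneck 9, flow now 9.
Augment Res→J3→P1→J4→Out: bottleneck 4, flow now 13.
No augmenting path remains; maximum flow = 13.
In the residual graph, reachable from Res: {Res}.
Min-cut edges: Res→J3 (13); capacity 13 = 13.
Cut capacity 19 exceeds the max flow 13, so it is not minimum.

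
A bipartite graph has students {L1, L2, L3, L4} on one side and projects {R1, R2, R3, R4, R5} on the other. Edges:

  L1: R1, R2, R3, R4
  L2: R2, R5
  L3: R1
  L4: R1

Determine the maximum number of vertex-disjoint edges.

Unit-capacity flow: source→left, listed edges, right→sink; max matching = max flow.
Augmenting path L1→R1 (+1); matched 1.
Augmenting path L2→R2 (+1); matched 2.
Augmenting path L3→R1→L1→R3 (+1); matched 3.
No augmenting path remains; maximum matching = 3.
König certificate: {L1, L2, R1} is a vertex cover of size 3 (every listed pair touches it), so no matching can be larger.

3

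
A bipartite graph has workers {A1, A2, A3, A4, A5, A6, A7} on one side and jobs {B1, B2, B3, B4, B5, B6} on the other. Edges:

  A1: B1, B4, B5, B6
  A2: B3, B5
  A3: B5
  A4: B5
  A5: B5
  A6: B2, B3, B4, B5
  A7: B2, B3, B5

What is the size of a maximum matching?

5

Unit-capacity flow: source→left, listed edges, right→sink; max matching = max flow.
Augmenting path A1→B1 (+1); matched 1.
Augmenting path A2→B3 (+1); matched 2.
Augmenting path A3→B5 (+1); matched 3.
Augmenting path A6→B2 (+1); matched 4.
Augmenting path A7→B2→A6→B4 (+1); matched 5.
No augmenting path remains; maximum matching = 5.
König certificate: {A1, A2, A6, A7, B5} is a vertex cover of size 5 (every listed pair touches it), so no matching can be larger.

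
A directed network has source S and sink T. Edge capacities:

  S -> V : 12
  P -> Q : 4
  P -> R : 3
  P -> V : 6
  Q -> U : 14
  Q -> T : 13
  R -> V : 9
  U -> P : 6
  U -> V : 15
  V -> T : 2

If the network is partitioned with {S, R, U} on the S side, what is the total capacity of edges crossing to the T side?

42

Edges leaving {S, R, U}: S→V (12), R→V (9), U→P (6), U→V (15).
Cut capacity = 12 + 9 + 6 + 15 = 42.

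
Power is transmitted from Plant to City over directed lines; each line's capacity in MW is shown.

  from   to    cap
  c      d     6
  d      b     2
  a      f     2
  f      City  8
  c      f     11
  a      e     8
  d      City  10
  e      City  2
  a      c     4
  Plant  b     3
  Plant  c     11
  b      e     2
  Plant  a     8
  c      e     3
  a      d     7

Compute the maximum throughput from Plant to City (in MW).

Augment Plant→a→d→City: bottleneck 7, flow now 7.
Augment Plant→a→e→City: bottleneck 1, flow now 8.
Augment Plant→b→e→City: bottleneck 1, flow now 9.
Augment Plant→c→d→City: bottleneck 3, flow now 12.
Augment Plant→c→f→City: bottleneck 8, flow now 20.
No augmenting path remains; maximum flow = 20.
In the residual graph, reachable from Plant: {Plant, a, b, c, d, e, f}.
Min-cut edges: d→City (10), e→City (2), f→City (8); capacity 10 + 2 + 8 = 20.
This cut is saturated, so no flow can exceed 20.

20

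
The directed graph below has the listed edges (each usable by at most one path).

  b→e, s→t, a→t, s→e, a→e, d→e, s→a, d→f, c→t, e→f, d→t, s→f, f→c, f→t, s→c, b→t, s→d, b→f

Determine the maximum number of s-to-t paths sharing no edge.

5

Assign every edge capacity 1; by Menger, the answer equals the max flow.
Path s→t (+1); total 1.
Path s→a→t (+1); total 2.
Path s→c→t (+1); total 3.
Path s→d→t (+1); total 4.
Path s→f→t (+1); total 5.
No residual s→t path; max flow = 5.
Certifying cut of size 5: {c→t, f→t, s→a, s→d, s→t}.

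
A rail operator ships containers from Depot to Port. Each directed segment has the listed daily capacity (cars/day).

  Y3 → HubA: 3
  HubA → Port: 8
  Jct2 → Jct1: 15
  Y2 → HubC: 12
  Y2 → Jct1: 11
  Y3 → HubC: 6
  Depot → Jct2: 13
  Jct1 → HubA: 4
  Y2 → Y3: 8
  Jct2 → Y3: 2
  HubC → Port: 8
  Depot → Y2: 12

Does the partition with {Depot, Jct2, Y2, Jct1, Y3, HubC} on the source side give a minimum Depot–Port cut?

Yes — it is a minimum cut (capacity 15).

Given cut capacity: 4 + 3 + 8 = 15.
Augment Depot→Y2→HubC→Port: bottleneck 8, flow now 8.
Augment Depot→Jct2→Jct1→HubA→Port: bottleneck 4, flow now 12.
Augment Depot→Jct2→Y3→HubA→Port: bottleneck 2, flow now 14.
Augment Depot→Y2→Y3→HubA→Port: bottleneck 1, flow now 15.
No augmenting path remains; maximum flow = 15.
Cut capacity 15 equals the max flow, so it is a minimum cut.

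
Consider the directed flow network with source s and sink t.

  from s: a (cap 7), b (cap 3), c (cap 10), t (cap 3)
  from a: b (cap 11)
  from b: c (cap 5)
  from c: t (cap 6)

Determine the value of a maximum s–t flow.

Augment s→t: bottleneck 3, flow now 3.
Augment s→c→t: bottleneck 6, flow now 9.
No augmenting path remains; maximum flow = 9.
In the residual graph, reachable from s: {s, a, b, c}.
Min-cut edges: s→t (3), c→t (6); capacity 3 + 6 = 9.
This cut is saturated, so no flow can exceed 9.

9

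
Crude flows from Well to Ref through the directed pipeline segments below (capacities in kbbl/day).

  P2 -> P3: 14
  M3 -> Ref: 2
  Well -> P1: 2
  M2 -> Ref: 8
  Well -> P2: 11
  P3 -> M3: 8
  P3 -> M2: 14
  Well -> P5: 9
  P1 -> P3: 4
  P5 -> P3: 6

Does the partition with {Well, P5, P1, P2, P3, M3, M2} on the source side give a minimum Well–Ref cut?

Yes — it is a minimum cut (capacity 10).

Given cut capacity: 2 + 8 = 10.
Augment Well→P5→P3→M3→Ref: bottleneck 2, flow now 2.
Augment Well→P5→P3→M2→Ref: bottleneck 4, flow now 6.
Augment Well→P1→P3→M2→Ref: bottleneck 2, flow now 8.
Augment Well→P2→P3→M2→Ref: bottleneck 2, flow now 10.
No augmenting path remains; maximum flow = 10.
Cut capacity 10 equals the max flow, so it is a minimum cut.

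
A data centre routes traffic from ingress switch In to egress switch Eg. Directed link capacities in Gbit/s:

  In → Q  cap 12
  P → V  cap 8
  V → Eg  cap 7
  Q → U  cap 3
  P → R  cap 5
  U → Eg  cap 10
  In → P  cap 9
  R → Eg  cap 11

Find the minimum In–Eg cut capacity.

12

Augment In→P→R→Eg: bottleneck 5, flow now 5.
Augment In→P→V→Eg: bottleneck 4, flow now 9.
Augment In→Q→U→Eg: bottleneck 3, flow now 12.
No augmenting path remains; maximum flow = 12.
By max-flow min-cut, the minimum cut capacity equals the max flow.
In the residual graph, reachable from In: {In, Q}.
Min-cut edges: In→P (9), Q→U (3); capacity 9 + 3 = 12.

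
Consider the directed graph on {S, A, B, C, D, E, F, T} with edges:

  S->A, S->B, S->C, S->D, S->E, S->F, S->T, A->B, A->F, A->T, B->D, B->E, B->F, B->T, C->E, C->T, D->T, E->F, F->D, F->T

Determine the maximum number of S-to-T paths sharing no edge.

Assign every edge capacity 1; by Menger, the answer equals the max flow.
Path S→T (+1); total 1.
Path S→A→T (+1); total 2.
Path S→B→T (+1); total 3.
Path S→C→T (+1); total 4.
Path S→D→T (+1); total 5.
Path S→F→T (+1); total 6.
No residual S→T path; max flow = 6.
Certifying cut of size 6: {D→T, F→T, S→A, S→B, S→C, S→T}.

6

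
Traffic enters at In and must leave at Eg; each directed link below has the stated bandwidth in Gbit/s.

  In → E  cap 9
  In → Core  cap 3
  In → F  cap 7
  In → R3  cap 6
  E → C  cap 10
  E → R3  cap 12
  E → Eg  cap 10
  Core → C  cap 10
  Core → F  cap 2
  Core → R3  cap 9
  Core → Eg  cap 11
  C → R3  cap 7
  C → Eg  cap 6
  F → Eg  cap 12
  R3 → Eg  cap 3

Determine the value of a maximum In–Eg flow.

22

Augment In→E→Eg: bottleneck 9, flow now 9.
Augment In→Core→Eg: bottleneck 3, flow now 12.
Augment In→F→Eg: bottleneck 7, flow now 19.
Augment In→R3→Eg: bottleneck 3, flow now 22.
No augmenting path remains; maximum flow = 22.
In the residual graph, reachable from In: {In, R3}.
Min-cut edges: In→E (9), In→Core (3), In→F (7), R3→Eg (3); capacity 9 + 3 + 7 + 3 = 22.
This cut is saturated, so no flow can exceed 22.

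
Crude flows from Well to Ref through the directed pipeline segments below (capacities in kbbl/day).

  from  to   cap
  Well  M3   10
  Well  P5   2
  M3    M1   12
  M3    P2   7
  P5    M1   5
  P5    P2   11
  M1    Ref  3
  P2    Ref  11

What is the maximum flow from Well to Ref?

Augment Well→M3→M1→Ref: bottleneck 3, flow now 3.
Augment Well→M3→P2→Ref: bottleneck 7, flow now 10.
Augment Well→P5→P2→Ref: bottleneck 2, flow now 12.
No augmenting path remains; maximum flow = 12.
In the residual graph, reachable from Well: {Well}.
Min-cut edges: Well→M3 (10), Well→P5 (2); capacity 10 + 2 = 12.
This cut is saturated, so no flow can exceed 12.

12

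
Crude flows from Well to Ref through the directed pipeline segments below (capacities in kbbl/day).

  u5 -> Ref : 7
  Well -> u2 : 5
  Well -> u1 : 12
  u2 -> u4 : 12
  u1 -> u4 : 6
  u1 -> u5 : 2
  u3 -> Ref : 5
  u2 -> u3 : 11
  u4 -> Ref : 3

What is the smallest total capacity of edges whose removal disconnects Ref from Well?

Augment Well→u1→u4→Ref: bottleneck 3, flow now 3.
Augment Well→u1→u5→Ref: bottleneck 2, flow now 5.
Augment Well→u2→u3→Ref: bottleneck 5, flow now 10.
No augmenting path remains; maximum flow = 10.
By max-flow min-cut, the minimum cut capacity equals the max flow.
In the residual graph, reachable from Well: {Well, u1, u4}.
Min-cut edges: Well→u2 (5), u1→u5 (2), u4→Ref (3); capacity 5 + 2 + 3 = 10.

10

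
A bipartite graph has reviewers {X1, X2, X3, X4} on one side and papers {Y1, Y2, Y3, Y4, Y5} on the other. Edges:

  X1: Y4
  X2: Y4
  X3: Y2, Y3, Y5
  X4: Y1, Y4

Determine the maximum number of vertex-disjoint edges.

3

Unit-capacity flow: source→left, listed edges, right→sink; max matching = max flow.
Augmenting path X1→Y4 (+1); matched 1.
Augmenting path X3→Y2 (+1); matched 2.
Augmenting path X4→Y1 (+1); matched 3.
No augmenting path remains; maximum matching = 3.
König certificate: {X3, X4, Y4} is a vertex cover of size 3 (every listed pair touches it), so no matching can be larger.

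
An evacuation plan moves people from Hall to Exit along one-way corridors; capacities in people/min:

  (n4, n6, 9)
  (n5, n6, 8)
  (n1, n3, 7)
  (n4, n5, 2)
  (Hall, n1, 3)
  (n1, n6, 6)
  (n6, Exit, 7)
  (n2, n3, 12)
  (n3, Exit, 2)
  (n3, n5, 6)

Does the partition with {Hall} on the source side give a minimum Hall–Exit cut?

Given cut capacity: 3 = 3.
Augment Hall→n1→n3→Exit: bottleneck 2, flow now 2.
Augment Hall→n1→n6→Exit: bottleneck 1, flow now 3.
No augmenting path remains; maximum flow = 3.
Cut capacity 3 equals the max flow, so it is a minimum cut.

Yes — it is a minimum cut (capacity 3).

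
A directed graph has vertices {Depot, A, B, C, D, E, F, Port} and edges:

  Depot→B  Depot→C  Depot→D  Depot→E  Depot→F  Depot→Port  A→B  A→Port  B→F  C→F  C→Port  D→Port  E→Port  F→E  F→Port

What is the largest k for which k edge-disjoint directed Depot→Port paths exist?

Assign every edge capacity 1; by Menger, the answer equals the max flow.
Path Depot→Port (+1); total 1.
Path Depot→C→Port (+1); total 2.
Path Depot→D→Port (+1); total 3.
Path Depot→E→Port (+1); total 4.
Path Depot→F→Port (+1); total 5.
No residual Depot→Port path; max flow = 5.
Certifying cut of size 5: {Depot→C, Depot→D, Depot→Port, E→Port, F→Port}.

5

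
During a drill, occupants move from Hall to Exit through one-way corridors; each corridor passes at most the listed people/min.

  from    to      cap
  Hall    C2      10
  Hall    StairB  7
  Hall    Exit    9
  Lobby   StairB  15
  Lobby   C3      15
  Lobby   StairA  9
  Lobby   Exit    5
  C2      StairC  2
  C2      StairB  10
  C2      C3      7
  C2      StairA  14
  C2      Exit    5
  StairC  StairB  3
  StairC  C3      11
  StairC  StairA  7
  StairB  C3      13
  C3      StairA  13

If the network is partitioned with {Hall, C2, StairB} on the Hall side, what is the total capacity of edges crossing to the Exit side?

Edges leaving {Hall, C2, StairB}: Hall→Exit (9), C2→StairC (2), C2→C3 (7), C2→StairA (14), C2→Exit (5), StairB→C3 (13).
Cut capacity = 9 + 2 + 7 + 14 + 5 + 13 = 50.

50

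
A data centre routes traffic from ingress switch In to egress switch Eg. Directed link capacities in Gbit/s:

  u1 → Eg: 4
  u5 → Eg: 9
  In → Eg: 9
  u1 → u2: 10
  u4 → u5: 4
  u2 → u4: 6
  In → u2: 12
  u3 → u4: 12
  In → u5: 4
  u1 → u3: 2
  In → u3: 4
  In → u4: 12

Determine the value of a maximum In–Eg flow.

17

Augment In→Eg: bottleneck 9, flow now 9.
Augment In→u5→Eg: bottleneck 4, flow now 13.
Augment In→u4→u5→Eg: bottleneck 4, flow now 17.
No augmenting path remains; maximum flow = 17.
In the residual graph, reachable from In: {In, u2, u3, u4}.
Min-cut edges: In→u5 (4), In→Eg (9), u4→u5 (4); capacity 4 + 9 + 4 = 17.
This cut is saturated, so no flow can exceed 17.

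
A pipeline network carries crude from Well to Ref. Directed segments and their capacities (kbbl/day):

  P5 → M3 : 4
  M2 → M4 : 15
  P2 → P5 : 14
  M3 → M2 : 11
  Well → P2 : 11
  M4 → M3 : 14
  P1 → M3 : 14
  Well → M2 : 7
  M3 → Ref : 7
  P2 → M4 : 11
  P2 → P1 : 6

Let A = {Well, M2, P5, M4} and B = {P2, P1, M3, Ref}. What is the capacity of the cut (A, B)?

Edges leaving {Well, M2, P5, M4}: Well→P2 (11), P5→M3 (4), M4→M3 (14).
Cut capacity = 11 + 4 + 14 = 29.

29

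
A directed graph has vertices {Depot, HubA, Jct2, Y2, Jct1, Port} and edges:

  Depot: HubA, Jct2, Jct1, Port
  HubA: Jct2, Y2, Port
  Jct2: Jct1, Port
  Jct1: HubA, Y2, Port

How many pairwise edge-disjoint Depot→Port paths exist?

Assign every edge capacity 1; by Menger, the answer equals the max flow.
Path Depot→Port (+1); total 1.
Path Depot→HubA→Port (+1); total 2.
Path Depot→Jct2→Port (+1); total 3.
Path Depot→Jct1→Port (+1); total 4.
No residual Depot→Port path; max flow = 4.
Certifying cut of size 4: {Depot→HubA, Depot→Jct1, Depot→Jct2, Depot→Port}.

4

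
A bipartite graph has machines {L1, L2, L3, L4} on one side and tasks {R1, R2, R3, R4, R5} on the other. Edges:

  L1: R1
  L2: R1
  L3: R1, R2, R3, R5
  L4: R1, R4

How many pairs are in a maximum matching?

Unit-capacity flow: source→left, listed edges, right→sink; max matching = max flow.
Augmenting path L1→R1 (+1); matched 1.
Augmenting path L3→R2 (+1); matched 2.
Augmenting path L4→R4 (+1); matched 3.
No augmenting path remains; maximum matching = 3.
König certificate: {L3, L4, R1} is a vertex cover of size 3 (every listed pair touches it), so no matching can be larger.

3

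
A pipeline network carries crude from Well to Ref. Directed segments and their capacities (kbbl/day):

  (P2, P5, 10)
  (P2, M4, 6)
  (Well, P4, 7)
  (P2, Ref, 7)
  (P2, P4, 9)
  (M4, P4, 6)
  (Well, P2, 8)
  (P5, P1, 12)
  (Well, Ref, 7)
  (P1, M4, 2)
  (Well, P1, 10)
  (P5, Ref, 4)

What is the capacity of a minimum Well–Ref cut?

Augment Well→Ref: bottleneck 7, flow now 7.
Augment Well→P2→Ref: bottleneck 7, flow now 14.
Augment Well→P2→P5→Ref: bottleneck 1, flow now 15.
No augmenting path remains; maximum flow = 15.
By max-flow min-cut, the minimum cut capacity equals the max flow.
In the residual graph, reachable from Well: {Well, P1, P4, M4}.
Min-cut edges: Well→P2 (8), Well→Ref (7); capacity 8 + 7 = 15.

15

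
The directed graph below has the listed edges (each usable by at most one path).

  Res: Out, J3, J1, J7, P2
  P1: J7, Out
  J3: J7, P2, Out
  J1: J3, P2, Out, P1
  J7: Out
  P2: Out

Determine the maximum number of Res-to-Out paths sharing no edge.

5

Assign every edge capacity 1; by Menger, the answer equals the max flow.
Path Res→Out (+1); total 1.
Path Res→J1→Out (+1); total 2.
Path Res→J3→Out (+1); total 3.
Path Res→J7→Out (+1); total 4.
Path Res→P2→Out (+1); total 5.
No residual Res→Out path; max flow = 5.
Certifying cut of size 5: {Res→J1, Res→J3, Res→J7, Res→Out, Res→P2}.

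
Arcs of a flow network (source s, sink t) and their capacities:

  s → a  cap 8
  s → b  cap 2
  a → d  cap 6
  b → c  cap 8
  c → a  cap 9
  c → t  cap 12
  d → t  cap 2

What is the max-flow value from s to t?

Augment s→a→d→t: bottleneck 2, flow now 2.
Augment s→b→c→t: bottleneck 2, flow now 4.
No augmenting path remains; maximum flow = 4.
In the residual graph, reachable from s: {s, a, d}.
Min-cut edges: s→b (2), d→t (2); capacity 2 + 2 = 4.
This cut is saturated, so no flow can exceed 4.

4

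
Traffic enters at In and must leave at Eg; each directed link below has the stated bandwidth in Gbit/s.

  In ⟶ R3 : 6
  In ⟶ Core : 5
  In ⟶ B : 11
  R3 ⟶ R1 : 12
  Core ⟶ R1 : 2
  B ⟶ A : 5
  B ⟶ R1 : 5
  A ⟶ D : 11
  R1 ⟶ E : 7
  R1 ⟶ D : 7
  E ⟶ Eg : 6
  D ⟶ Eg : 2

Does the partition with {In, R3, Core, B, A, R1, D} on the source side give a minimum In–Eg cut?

No — its capacity is 9, but the minimum cut has capacity 8.

Given cut capacity: 7 + 2 = 9.
Augment In→R3→R1→E→Eg: bottleneck 6, flow now 6.
Augment In→Core→R1→D→Eg: bottleneck 2, flow now 8.
No augmenting path remains; maximum flow = 8.
In the residual graph, reachable from In: {In, R3, Core, B, A, R1, E, D}.
Min-cut edges: E→Eg (6), D→Eg (2); capacity 6 + 2 = 8.
Cut capacity 9 exceeds the max flow 8, so it is not minimum.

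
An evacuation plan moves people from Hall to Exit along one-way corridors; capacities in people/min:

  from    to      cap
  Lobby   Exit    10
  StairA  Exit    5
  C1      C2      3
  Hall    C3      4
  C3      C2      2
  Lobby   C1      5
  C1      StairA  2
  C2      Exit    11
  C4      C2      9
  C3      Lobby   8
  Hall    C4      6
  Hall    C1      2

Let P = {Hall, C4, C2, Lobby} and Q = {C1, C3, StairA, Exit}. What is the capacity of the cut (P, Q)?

Edges leaving {Hall, C4, C2, Lobby}: Hall→C1 (2), Hall→C3 (4), C2→Exit (11), Lobby→C1 (5), Lobby→Exit (10).
Cut capacity = 2 + 4 + 11 + 5 + 10 = 32.

32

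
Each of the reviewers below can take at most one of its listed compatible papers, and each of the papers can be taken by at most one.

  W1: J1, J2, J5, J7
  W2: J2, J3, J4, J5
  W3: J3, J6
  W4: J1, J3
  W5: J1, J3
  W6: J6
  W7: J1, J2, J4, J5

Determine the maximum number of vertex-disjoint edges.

Unit-capacity flow: source→left, listed edges, right→sink; max matching = max flow.
Augmenting path W1→J1 (+1); matched 1.
Augmenting path W2→J2 (+1); matched 2.
Augmenting path W3→J3 (+1); matched 3.
Augmenting path W6→J6 (+1); matched 4.
Augmenting path W7→J4 (+1); matched 5.
Augmenting path W4→J1→W1→J5 (+1); matched 6.
No augmenting path remains; maximum matching = 6.
König certificate: {W1, W2, W7, J1, J3, J6} is a vertex cover of size 6 (every listed pair touches it), so no matching can be larger.

6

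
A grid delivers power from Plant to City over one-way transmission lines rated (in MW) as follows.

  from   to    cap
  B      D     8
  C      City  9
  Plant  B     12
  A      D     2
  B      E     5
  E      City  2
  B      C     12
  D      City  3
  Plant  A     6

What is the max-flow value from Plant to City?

14

Augment Plant→A→D→City: bottleneck 2, flow now 2.
Augment Plant→B→C→City: bottleneck 9, flow now 11.
Augment Plant→B→D→City: bottleneck 1, flow now 12.
Augment Plant→B→E→City: bottleneck 2, flow now 14.
No augmenting path remains; maximum flow = 14.
In the residual graph, reachable from Plant: {Plant, A}.
Min-cut edges: Plant→B (12), A→D (2); capacity 12 + 2 = 14.
This cut is saturated, so no flow can exceed 14.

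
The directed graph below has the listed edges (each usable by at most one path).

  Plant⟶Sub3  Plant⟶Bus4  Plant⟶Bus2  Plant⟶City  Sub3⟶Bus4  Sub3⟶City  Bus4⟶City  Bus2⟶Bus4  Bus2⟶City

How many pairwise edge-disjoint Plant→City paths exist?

Assign every edge capacity 1; by Menger, the answer equals the max flow.
Path Plant→City (+1); total 1.
Path Plant→Sub3→City (+1); total 2.
Path Plant→Bus4→City (+1); total 3.
Path Plant→Bus2→City (+1); total 4.
No residual Plant→City path; max flow = 4.
Certifying cut of size 4: {Plant→Bus2, Plant→Bus4, Plant→City, Plant→Sub3}.

4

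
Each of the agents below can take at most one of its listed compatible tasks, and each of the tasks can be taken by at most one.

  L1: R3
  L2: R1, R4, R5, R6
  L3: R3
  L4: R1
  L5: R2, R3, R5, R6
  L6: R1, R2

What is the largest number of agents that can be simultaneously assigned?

Unit-capacity flow: source→left, listed edges, right→sink; max matching = max flow.
Augmenting path L1→R3 (+1); matched 1.
Augmenting path L2→R1 (+1); matched 2.
Augmenting path L5→R2 (+1); matched 3.
Augmenting path L4→R1→L2→R4 (+1); matched 4.
Augmenting path L6→R2→L5→R5 (+1); matched 5.
No augmenting path remains; maximum matching = 5.
König certificate: {L2, L4, L5, L6, R3} is a vertex cover of size 5 (every listed pair touches it), so no matching can be larger.

5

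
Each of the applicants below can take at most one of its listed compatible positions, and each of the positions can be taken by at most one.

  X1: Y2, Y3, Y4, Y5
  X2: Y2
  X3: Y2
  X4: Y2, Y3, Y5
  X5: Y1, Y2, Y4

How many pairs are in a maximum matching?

Unit-capacity flow: source→left, listed edges, right→sink; max matching = max flow.
Augmenting path X1→Y2 (+1); matched 1.
Augmenting path X4→Y3 (+1); matched 2.
Augmenting path X5→Y1 (+1); matched 3.
Augmenting path X2→Y2→X1→Y4 (+1); matched 4.
No augmenting path remains; maximum matching = 4.
König certificate: {X1, X4, X5, Y2} is a vertex cover of size 4 (every listed pair touches it), so no matching can be larger.

4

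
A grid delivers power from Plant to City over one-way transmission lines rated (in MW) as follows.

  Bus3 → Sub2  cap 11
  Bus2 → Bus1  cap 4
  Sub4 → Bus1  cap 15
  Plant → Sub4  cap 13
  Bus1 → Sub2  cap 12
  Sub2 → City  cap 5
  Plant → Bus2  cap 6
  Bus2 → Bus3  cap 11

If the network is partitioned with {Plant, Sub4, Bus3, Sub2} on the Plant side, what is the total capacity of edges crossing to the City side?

Edges leaving {Plant, Sub4, Bus3, Sub2}: Plant→Bus2 (6), Sub4→Bus1 (15), Sub2→City (5).
Cut capacity = 6 + 15 + 5 = 26.

26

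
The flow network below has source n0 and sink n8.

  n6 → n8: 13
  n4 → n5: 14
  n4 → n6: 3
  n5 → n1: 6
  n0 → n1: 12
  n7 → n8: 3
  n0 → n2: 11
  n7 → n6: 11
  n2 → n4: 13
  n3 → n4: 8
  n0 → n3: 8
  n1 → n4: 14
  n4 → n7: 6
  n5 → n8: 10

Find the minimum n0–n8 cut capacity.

Augment n0→n1→n4→n5→n8: bottleneck 10, flow now 10.
Augment n0→n1→n4→n6→n8: bottleneck 2, flow now 12.
Augment n0→n2→n4→n6→n8: bottleneck 1, flow now 13.
Augment n0→n2→n4→n7→n8: bottleneck 3, flow now 16.
Augment n0→n2→n4→n7→n6→n8: bottleneck 3, flow now 19.
No augmenting path remains; maximum flow = 19.
By max-flow min-cut, the minimum cut capacity equals the max flow.
In the residual graph, reachable from n0: {n0, n1, n2, n3, n4, n5}.
Min-cut edges: n4→n6 (3), n4→n7 (6), n5→n8 (10); capacity 3 + 6 + 10 = 19.

19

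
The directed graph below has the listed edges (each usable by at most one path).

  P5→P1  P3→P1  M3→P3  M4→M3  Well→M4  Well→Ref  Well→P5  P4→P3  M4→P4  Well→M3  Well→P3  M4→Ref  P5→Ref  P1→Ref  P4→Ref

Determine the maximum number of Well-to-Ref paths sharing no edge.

4

Assign every edge capacity 1; by Menger, the answer equals the max flow.
Path Well→Ref (+1); total 1.
Path Well→P5→Ref (+1); total 2.
Path Well→M4→Ref (+1); total 3.
Path Well→P3→P1→Ref (+1); total 4.
No residual Well→Ref path; max flow = 4.
Certifying cut of size 4: {P3→P1, Well→M4, Well→P5, Well→Ref}.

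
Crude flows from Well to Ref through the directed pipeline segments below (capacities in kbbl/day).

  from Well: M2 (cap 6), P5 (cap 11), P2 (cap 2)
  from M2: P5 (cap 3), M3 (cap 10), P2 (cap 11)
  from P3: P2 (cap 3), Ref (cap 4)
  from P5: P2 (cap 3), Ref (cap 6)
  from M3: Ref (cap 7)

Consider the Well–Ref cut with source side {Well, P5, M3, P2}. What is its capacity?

19

Edges leaving {Well, P5, M3, P2}: Well→M2 (6), P5→Ref (6), M3→Ref (7).
Cut capacity = 6 + 6 + 7 = 19.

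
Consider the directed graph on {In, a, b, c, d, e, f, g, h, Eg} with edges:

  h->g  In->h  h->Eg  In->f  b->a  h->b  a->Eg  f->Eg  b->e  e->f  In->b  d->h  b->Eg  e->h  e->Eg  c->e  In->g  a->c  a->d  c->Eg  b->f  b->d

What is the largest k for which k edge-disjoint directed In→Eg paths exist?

Assign every edge capacity 1; by Menger, the answer equals the max flow.
Path In→b→Eg (+1); total 1.
Path In→f→Eg (+1); total 2.
Path In→h→Eg (+1); total 3.
No residual In→Eg path; max flow = 3.
Certifying cut of size 3: {In→b, In→f, In→h}.

3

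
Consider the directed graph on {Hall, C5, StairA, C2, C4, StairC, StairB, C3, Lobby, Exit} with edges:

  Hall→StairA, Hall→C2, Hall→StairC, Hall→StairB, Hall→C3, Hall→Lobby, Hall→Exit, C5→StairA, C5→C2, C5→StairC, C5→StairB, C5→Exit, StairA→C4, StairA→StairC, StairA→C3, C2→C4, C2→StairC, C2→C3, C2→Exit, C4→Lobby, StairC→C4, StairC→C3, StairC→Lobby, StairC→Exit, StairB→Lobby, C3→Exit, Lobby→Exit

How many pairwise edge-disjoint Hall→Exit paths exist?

Assign every edge capacity 1; by Menger, the answer equals the max flow.
Path Hall→Exit (+1); total 1.
Path Hall→C2→Exit (+1); total 2.
Path Hall→StairC→Exit (+1); total 3.
Path Hall→C3→Exit (+1); total 4.
Path Hall→Lobby→Exit (+1); total 5.
No residual Hall→Exit path; max flow = 5.
Certifying cut of size 5: {C3→Exit, Hall→C2, Hall→Exit, Lobby→Exit, StairC→Exit}.

5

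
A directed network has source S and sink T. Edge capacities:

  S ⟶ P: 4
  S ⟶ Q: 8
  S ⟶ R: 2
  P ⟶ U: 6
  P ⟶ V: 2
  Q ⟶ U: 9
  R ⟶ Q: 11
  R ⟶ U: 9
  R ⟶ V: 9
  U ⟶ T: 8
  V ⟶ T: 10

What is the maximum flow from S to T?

Augment S→P→U→T: bottleneck 4, flow now 4.
Augment S→Q→U→T: bottleneck 4, flow now 8.
Augment S→R→V→T: bottleneck 2, flow now 10.
Augment S→Q→U→P→V→T: bottleneck 2, flow now 12. (uses reverse residual edge)
No augmenting path remains; maximum flow = 12.
In the residual graph, reachable from S: {S, P, Q, U}.
Min-cut edges: S→R (2), P→V (2), U→T (8); capacity 2 + 2 + 8 = 12.
This cut is saturated, so no flow can exceed 12.

12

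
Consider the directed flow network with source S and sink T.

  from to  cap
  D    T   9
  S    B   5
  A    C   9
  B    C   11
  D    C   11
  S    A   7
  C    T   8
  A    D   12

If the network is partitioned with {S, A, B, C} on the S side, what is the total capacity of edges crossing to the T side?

Edges leaving {S, A, B, C}: A→D (12), C→T (8).
Cut capacity = 12 + 8 = 20.

20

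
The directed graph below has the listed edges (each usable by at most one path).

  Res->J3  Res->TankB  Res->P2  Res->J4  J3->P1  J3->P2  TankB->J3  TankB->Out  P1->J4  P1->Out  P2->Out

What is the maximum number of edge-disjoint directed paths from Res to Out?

Assign every edge capacity 1; by Menger, the answer equals the max flow.
Path Res→TankB→Out (+1); total 1.
Path Res→P2→Out (+1); total 2.
Path Res→J3→P1→Out (+1); total 3.
No residual Res→Out path; max flow = 3.
Certifying cut of size 3: {Res→J3, Res→P2, Res→TankB}.

3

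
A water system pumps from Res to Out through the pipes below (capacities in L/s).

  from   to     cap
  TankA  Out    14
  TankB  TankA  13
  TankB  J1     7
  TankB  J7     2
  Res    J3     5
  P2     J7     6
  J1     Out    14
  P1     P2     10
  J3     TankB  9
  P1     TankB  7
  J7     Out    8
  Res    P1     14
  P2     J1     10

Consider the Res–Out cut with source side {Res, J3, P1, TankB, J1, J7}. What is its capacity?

45

Edges leaving {Res, J3, P1, TankB, J1, J7}: P1→P2 (10), TankB→TankA (13), J1→Out (14), J7→Out (8).
Cut capacity = 10 + 13 + 14 + 8 = 45.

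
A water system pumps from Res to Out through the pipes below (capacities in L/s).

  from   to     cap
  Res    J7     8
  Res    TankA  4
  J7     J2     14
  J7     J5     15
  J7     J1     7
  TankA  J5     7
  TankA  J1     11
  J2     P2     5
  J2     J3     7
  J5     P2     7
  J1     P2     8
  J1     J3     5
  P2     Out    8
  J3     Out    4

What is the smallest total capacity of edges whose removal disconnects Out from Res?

12

Augment Res→J7→J2→P2→Out: bottleneck 5, flow now 5.
Augment Res→J7→J2→J3→Out: bottleneck 3, flow now 8.
Augment Res→TankA→J5→P2→Out: bottleneck 3, flow now 11.
Augment Res→TankA→J1→J3→Out: bottleneck 1, flow now 12.
No augmenting path remains; maximum flow = 12.
By max-flow min-cut, the minimum cut capacity equals the max flow.
In the residual graph, reachable from Res: {Res}.
Min-cut edges: Res→J7 (8), Res→TankA (4); capacity 8 + 4 = 12.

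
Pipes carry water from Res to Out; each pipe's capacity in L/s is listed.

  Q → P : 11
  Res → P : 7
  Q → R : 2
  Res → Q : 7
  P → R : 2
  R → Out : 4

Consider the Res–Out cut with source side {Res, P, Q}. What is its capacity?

4

Edges leaving {Res, P, Q}: P→R (2), Q→R (2).
Cut capacity = 2 + 2 = 4.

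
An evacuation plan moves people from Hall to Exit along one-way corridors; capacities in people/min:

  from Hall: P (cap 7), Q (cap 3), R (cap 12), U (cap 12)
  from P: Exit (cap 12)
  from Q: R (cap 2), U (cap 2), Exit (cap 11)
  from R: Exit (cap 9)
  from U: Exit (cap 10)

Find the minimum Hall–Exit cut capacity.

29

Augment Hall→P→Exit: bottleneck 7, flow now 7.
Augment Hall→Q→Exit: bottleneck 3, flow now 10.
Augment Hall→R→Exit: bottleneck 9, flow now 19.
Augment Hall→U→Exit: bottleneck 10, flow now 29.
No augmenting path remains; maximum flow = 29.
By max-flow min-cut, the minimum cut capacity equals the max flow.
In the residual graph, reachable from Hall: {Hall, R, U}.
Min-cut edges: Hall→P (7), Hall→Q (3), R→Exit (9), U→Exit (10); capacity 7 + 3 + 9 + 10 = 29.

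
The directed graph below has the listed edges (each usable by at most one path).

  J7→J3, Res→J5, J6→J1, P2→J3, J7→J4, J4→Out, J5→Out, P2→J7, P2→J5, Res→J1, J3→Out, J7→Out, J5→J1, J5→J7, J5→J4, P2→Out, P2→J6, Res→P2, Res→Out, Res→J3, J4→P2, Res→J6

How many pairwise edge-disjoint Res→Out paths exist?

Assign every edge capacity 1; by Menger, the answer equals the max flow.
Path Res→Out (+1); total 1.
Path Res→P2→Out (+1); total 2.
Path Res→J5→Out (+1); total 3.
Path Res→J3→Out (+1); total 4.
No residual Res→Out path; max flow = 4.
Certifying cut of size 4: {Res→J3, Res→J5, Res→Out, Res→P2}.

4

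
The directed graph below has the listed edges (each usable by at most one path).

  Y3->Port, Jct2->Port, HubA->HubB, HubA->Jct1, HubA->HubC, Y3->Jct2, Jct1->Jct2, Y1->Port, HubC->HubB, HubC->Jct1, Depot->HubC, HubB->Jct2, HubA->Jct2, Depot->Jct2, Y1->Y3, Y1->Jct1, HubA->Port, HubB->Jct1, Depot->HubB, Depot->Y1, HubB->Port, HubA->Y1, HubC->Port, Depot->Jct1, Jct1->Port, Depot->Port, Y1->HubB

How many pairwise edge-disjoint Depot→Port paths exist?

6

Assign every edge capacity 1; by Menger, the answer equals the max flow.
Path Depot→Port (+1); total 1.
Path Depot→Y1→Port (+1); total 2.
Path Depot→HubB→Port (+1); total 3.
Path Depot→HubC→Port (+1); total 4.
Path Depot→Jct2→Port (+1); total 5.
Path Depot→Jct1→Port (+1); total 6.
No residual Depot→Port path; max flow = 6.
Certifying cut of size 6: {Depot→HubB, Depot→HubC, Depot→Jct1, Depot→Jct2, Depot→Port, Depot→Y1}.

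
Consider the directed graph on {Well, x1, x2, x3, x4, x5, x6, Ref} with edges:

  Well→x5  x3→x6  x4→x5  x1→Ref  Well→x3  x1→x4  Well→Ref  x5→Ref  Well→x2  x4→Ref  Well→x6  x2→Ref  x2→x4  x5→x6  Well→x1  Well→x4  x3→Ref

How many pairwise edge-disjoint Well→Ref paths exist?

6

Assign every edge capacity 1; by Menger, the answer equals the max flow.
Path Well→Ref (+1); total 1.
Path Well→x1→Ref (+1); total 2.
Path Well→x2→Ref (+1); total 3.
Path Well→x3→Ref (+1); total 4.
Path Well→x4→Ref (+1); total 5.
Path Well→x5→Ref (+1); total 6.
No residual Well→Ref path; max flow = 6.
Certifying cut of size 6: {Well→Ref, Well→x1, Well→x2, Well→x3, Well→x4, Well→x5}.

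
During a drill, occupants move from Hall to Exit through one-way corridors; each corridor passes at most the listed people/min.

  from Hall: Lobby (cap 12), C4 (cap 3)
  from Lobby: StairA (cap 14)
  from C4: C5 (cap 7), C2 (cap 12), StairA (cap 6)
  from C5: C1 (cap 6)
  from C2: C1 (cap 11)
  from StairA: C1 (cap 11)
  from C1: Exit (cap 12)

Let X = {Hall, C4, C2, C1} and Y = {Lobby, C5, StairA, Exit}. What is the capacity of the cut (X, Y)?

37

Edges leaving {Hall, C4, C2, C1}: Hall→Lobby (12), C4→C5 (7), C4→StairA (6), C1→Exit (12).
Cut capacity = 12 + 7 + 6 + 12 = 37.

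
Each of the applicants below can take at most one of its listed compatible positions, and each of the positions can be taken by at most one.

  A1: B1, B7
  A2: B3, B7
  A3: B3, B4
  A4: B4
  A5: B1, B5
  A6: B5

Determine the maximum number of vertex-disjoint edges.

5

Unit-capacity flow: source→left, listed edges, right→sink; max matching = max flow.
Augmenting path A1→B1 (+1); matched 1.
Augmenting path A2→B3 (+1); matched 2.
Augmenting path A3→B4 (+1); matched 3.
Augmenting path A5→B5 (+1); matched 4.
Augmenting path A4→B4→A3→B3→A2→B7 (+1); matched 5.
No augmenting path remains; maximum matching = 5.
König certificate: {B1, B3, B4, B5, B7} is a vertex cover of size 5 (every listed pair touches it), so no matching can be larger.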